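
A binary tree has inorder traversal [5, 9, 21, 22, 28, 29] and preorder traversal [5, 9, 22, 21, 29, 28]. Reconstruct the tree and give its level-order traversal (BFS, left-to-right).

Inorder:  [5, 9, 21, 22, 28, 29]
Preorder: [5, 9, 22, 21, 29, 28]
Algorithm: preorder visits root first, so consume preorder in order;
for each root, split the current inorder slice at that value into
left-subtree inorder and right-subtree inorder, then recurse.
Recursive splits:
  root=5; inorder splits into left=[], right=[9, 21, 22, 28, 29]
  root=9; inorder splits into left=[], right=[21, 22, 28, 29]
  root=22; inorder splits into left=[21], right=[28, 29]
  root=21; inorder splits into left=[], right=[]
  root=29; inorder splits into left=[28], right=[]
  root=28; inorder splits into left=[], right=[]
Reconstructed level-order: [5, 9, 22, 21, 29, 28]


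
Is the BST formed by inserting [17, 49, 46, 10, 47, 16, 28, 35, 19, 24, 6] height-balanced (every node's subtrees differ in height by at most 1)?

Tree (level-order array): [17, 10, 49, 6, 16, 46, None, None, None, None, None, 28, 47, 19, 35, None, None, None, 24]
Definition: a tree is height-balanced if, at every node, |h(left) - h(right)| <= 1 (empty subtree has height -1).
Bottom-up per-node check:
  node 6: h_left=-1, h_right=-1, diff=0 [OK], height=0
  node 16: h_left=-1, h_right=-1, diff=0 [OK], height=0
  node 10: h_left=0, h_right=0, diff=0 [OK], height=1
  node 24: h_left=-1, h_right=-1, diff=0 [OK], height=0
  node 19: h_left=-1, h_right=0, diff=1 [OK], height=1
  node 35: h_left=-1, h_right=-1, diff=0 [OK], height=0
  node 28: h_left=1, h_right=0, diff=1 [OK], height=2
  node 47: h_left=-1, h_right=-1, diff=0 [OK], height=0
  node 46: h_left=2, h_right=0, diff=2 [FAIL (|2-0|=2 > 1)], height=3
  node 49: h_left=3, h_right=-1, diff=4 [FAIL (|3--1|=4 > 1)], height=4
  node 17: h_left=1, h_right=4, diff=3 [FAIL (|1-4|=3 > 1)], height=5
Node 46 violates the condition: |2 - 0| = 2 > 1.
Result: Not balanced


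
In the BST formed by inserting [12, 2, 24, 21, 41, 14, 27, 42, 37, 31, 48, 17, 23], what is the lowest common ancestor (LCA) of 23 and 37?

Tree insertion order: [12, 2, 24, 21, 41, 14, 27, 42, 37, 31, 48, 17, 23]
Tree (level-order array): [12, 2, 24, None, None, 21, 41, 14, 23, 27, 42, None, 17, None, None, None, 37, None, 48, None, None, 31]
In a BST, the LCA of p=23, q=37 is the first node v on the
root-to-leaf path with p <= v <= q (go left if both < v, right if both > v).
Walk from root:
  at 12: both 23 and 37 > 12, go right
  at 24: 23 <= 24 <= 37, this is the LCA
LCA = 24


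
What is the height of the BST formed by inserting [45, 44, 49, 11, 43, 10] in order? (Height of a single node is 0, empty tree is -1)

Insertion order: [45, 44, 49, 11, 43, 10]
Tree (level-order array): [45, 44, 49, 11, None, None, None, 10, 43]
Compute height bottom-up (empty subtree = -1):
  height(10) = 1 + max(-1, -1) = 0
  height(43) = 1 + max(-1, -1) = 0
  height(11) = 1 + max(0, 0) = 1
  height(44) = 1 + max(1, -1) = 2
  height(49) = 1 + max(-1, -1) = 0
  height(45) = 1 + max(2, 0) = 3
Height = 3


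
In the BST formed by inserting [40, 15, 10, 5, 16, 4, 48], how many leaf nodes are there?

Tree built from: [40, 15, 10, 5, 16, 4, 48]
Tree (level-order array): [40, 15, 48, 10, 16, None, None, 5, None, None, None, 4]
Rule: A leaf has 0 children.
Per-node child counts:
  node 40: 2 child(ren)
  node 15: 2 child(ren)
  node 10: 1 child(ren)
  node 5: 1 child(ren)
  node 4: 0 child(ren)
  node 16: 0 child(ren)
  node 48: 0 child(ren)
Matching nodes: [4, 16, 48]
Count of leaf nodes: 3


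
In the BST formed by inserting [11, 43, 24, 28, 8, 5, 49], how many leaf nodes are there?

Tree built from: [11, 43, 24, 28, 8, 5, 49]
Tree (level-order array): [11, 8, 43, 5, None, 24, 49, None, None, None, 28]
Rule: A leaf has 0 children.
Per-node child counts:
  node 11: 2 child(ren)
  node 8: 1 child(ren)
  node 5: 0 child(ren)
  node 43: 2 child(ren)
  node 24: 1 child(ren)
  node 28: 0 child(ren)
  node 49: 0 child(ren)
Matching nodes: [5, 28, 49]
Count of leaf nodes: 3


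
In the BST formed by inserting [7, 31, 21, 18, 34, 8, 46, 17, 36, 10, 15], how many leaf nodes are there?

Tree built from: [7, 31, 21, 18, 34, 8, 46, 17, 36, 10, 15]
Tree (level-order array): [7, None, 31, 21, 34, 18, None, None, 46, 8, None, 36, None, None, 17, None, None, 10, None, None, 15]
Rule: A leaf has 0 children.
Per-node child counts:
  node 7: 1 child(ren)
  node 31: 2 child(ren)
  node 21: 1 child(ren)
  node 18: 1 child(ren)
  node 8: 1 child(ren)
  node 17: 1 child(ren)
  node 10: 1 child(ren)
  node 15: 0 child(ren)
  node 34: 1 child(ren)
  node 46: 1 child(ren)
  node 36: 0 child(ren)
Matching nodes: [15, 36]
Count of leaf nodes: 2


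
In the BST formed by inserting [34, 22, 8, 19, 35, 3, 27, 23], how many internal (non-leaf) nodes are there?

Tree built from: [34, 22, 8, 19, 35, 3, 27, 23]
Tree (level-order array): [34, 22, 35, 8, 27, None, None, 3, 19, 23]
Rule: An internal node has at least one child.
Per-node child counts:
  node 34: 2 child(ren)
  node 22: 2 child(ren)
  node 8: 2 child(ren)
  node 3: 0 child(ren)
  node 19: 0 child(ren)
  node 27: 1 child(ren)
  node 23: 0 child(ren)
  node 35: 0 child(ren)
Matching nodes: [34, 22, 8, 27]
Count of internal (non-leaf) nodes: 4


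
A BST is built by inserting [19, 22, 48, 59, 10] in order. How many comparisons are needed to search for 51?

Search path for 51: 19 -> 22 -> 48 -> 59
Found: False
Comparisons: 4


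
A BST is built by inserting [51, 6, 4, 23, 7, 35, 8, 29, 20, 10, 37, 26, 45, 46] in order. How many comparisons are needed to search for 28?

Search path for 28: 51 -> 6 -> 23 -> 35 -> 29 -> 26
Found: False
Comparisons: 6


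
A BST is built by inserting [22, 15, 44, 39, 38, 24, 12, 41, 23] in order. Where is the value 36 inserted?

Starting tree (level order): [22, 15, 44, 12, None, 39, None, None, None, 38, 41, 24, None, None, None, 23]
Insertion path: 22 -> 44 -> 39 -> 38 -> 24
Result: insert 36 as right child of 24
Final tree (level order): [22, 15, 44, 12, None, 39, None, None, None, 38, 41, 24, None, None, None, 23, 36]


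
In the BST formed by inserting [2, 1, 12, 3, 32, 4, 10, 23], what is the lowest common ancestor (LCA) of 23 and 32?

Tree insertion order: [2, 1, 12, 3, 32, 4, 10, 23]
Tree (level-order array): [2, 1, 12, None, None, 3, 32, None, 4, 23, None, None, 10]
In a BST, the LCA of p=23, q=32 is the first node v on the
root-to-leaf path with p <= v <= q (go left if both < v, right if both > v).
Walk from root:
  at 2: both 23 and 32 > 2, go right
  at 12: both 23 and 32 > 12, go right
  at 32: 23 <= 32 <= 32, this is the LCA
LCA = 32


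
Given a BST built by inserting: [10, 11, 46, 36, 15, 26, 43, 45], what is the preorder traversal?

Tree insertion order: [10, 11, 46, 36, 15, 26, 43, 45]
Tree (level-order array): [10, None, 11, None, 46, 36, None, 15, 43, None, 26, None, 45]
Preorder traversal: [10, 11, 46, 36, 15, 26, 43, 45]


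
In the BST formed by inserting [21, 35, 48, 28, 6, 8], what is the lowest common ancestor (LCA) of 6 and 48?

Tree insertion order: [21, 35, 48, 28, 6, 8]
Tree (level-order array): [21, 6, 35, None, 8, 28, 48]
In a BST, the LCA of p=6, q=48 is the first node v on the
root-to-leaf path with p <= v <= q (go left if both < v, right if both > v).
Walk from root:
  at 21: 6 <= 21 <= 48, this is the LCA
LCA = 21


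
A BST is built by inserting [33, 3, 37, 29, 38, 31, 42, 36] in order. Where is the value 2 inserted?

Starting tree (level order): [33, 3, 37, None, 29, 36, 38, None, 31, None, None, None, 42]
Insertion path: 33 -> 3
Result: insert 2 as left child of 3
Final tree (level order): [33, 3, 37, 2, 29, 36, 38, None, None, None, 31, None, None, None, 42]


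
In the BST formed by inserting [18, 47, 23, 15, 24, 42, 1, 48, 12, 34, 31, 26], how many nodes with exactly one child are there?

Tree built from: [18, 47, 23, 15, 24, 42, 1, 48, 12, 34, 31, 26]
Tree (level-order array): [18, 15, 47, 1, None, 23, 48, None, 12, None, 24, None, None, None, None, None, 42, 34, None, 31, None, 26]
Rule: These are nodes with exactly 1 non-null child.
Per-node child counts:
  node 18: 2 child(ren)
  node 15: 1 child(ren)
  node 1: 1 child(ren)
  node 12: 0 child(ren)
  node 47: 2 child(ren)
  node 23: 1 child(ren)
  node 24: 1 child(ren)
  node 42: 1 child(ren)
  node 34: 1 child(ren)
  node 31: 1 child(ren)
  node 26: 0 child(ren)
  node 48: 0 child(ren)
Matching nodes: [15, 1, 23, 24, 42, 34, 31]
Count of nodes with exactly one child: 7


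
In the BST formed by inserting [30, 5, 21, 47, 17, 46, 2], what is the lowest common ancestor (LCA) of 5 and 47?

Tree insertion order: [30, 5, 21, 47, 17, 46, 2]
Tree (level-order array): [30, 5, 47, 2, 21, 46, None, None, None, 17]
In a BST, the LCA of p=5, q=47 is the first node v on the
root-to-leaf path with p <= v <= q (go left if both < v, right if both > v).
Walk from root:
  at 30: 5 <= 30 <= 47, this is the LCA
LCA = 30


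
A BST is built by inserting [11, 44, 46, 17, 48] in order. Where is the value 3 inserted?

Starting tree (level order): [11, None, 44, 17, 46, None, None, None, 48]
Insertion path: 11
Result: insert 3 as left child of 11
Final tree (level order): [11, 3, 44, None, None, 17, 46, None, None, None, 48]


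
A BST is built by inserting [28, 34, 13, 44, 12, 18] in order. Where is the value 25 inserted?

Starting tree (level order): [28, 13, 34, 12, 18, None, 44]
Insertion path: 28 -> 13 -> 18
Result: insert 25 as right child of 18
Final tree (level order): [28, 13, 34, 12, 18, None, 44, None, None, None, 25]


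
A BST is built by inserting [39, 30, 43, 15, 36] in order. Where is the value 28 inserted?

Starting tree (level order): [39, 30, 43, 15, 36]
Insertion path: 39 -> 30 -> 15
Result: insert 28 as right child of 15
Final tree (level order): [39, 30, 43, 15, 36, None, None, None, 28]


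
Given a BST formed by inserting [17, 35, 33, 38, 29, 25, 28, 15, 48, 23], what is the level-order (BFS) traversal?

Tree insertion order: [17, 35, 33, 38, 29, 25, 28, 15, 48, 23]
Tree (level-order array): [17, 15, 35, None, None, 33, 38, 29, None, None, 48, 25, None, None, None, 23, 28]
BFS from the root, enqueuing left then right child of each popped node:
  queue [17] -> pop 17, enqueue [15, 35], visited so far: [17]
  queue [15, 35] -> pop 15, enqueue [none], visited so far: [17, 15]
  queue [35] -> pop 35, enqueue [33, 38], visited so far: [17, 15, 35]
  queue [33, 38] -> pop 33, enqueue [29], visited so far: [17, 15, 35, 33]
  queue [38, 29] -> pop 38, enqueue [48], visited so far: [17, 15, 35, 33, 38]
  queue [29, 48] -> pop 29, enqueue [25], visited so far: [17, 15, 35, 33, 38, 29]
  queue [48, 25] -> pop 48, enqueue [none], visited so far: [17, 15, 35, 33, 38, 29, 48]
  queue [25] -> pop 25, enqueue [23, 28], visited so far: [17, 15, 35, 33, 38, 29, 48, 25]
  queue [23, 28] -> pop 23, enqueue [none], visited so far: [17, 15, 35, 33, 38, 29, 48, 25, 23]
  queue [28] -> pop 28, enqueue [none], visited so far: [17, 15, 35, 33, 38, 29, 48, 25, 23, 28]
Result: [17, 15, 35, 33, 38, 29, 48, 25, 23, 28]


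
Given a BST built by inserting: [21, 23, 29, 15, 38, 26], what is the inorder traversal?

Tree insertion order: [21, 23, 29, 15, 38, 26]
Tree (level-order array): [21, 15, 23, None, None, None, 29, 26, 38]
Inorder traversal: [15, 21, 23, 26, 29, 38]


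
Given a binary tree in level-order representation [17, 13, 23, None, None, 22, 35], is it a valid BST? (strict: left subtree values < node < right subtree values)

Level-order array: [17, 13, 23, None, None, 22, 35]
Validate using subtree bounds (lo, hi): at each node, require lo < value < hi,
then recurse left with hi=value and right with lo=value.
Preorder trace (stopping at first violation):
  at node 17 with bounds (-inf, +inf): OK
  at node 13 with bounds (-inf, 17): OK
  at node 23 with bounds (17, +inf): OK
  at node 22 with bounds (17, 23): OK
  at node 35 with bounds (23, +inf): OK
No violation found at any node.
Result: Valid BST


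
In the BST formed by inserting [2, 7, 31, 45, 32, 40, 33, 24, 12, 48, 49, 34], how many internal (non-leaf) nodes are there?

Tree built from: [2, 7, 31, 45, 32, 40, 33, 24, 12, 48, 49, 34]
Tree (level-order array): [2, None, 7, None, 31, 24, 45, 12, None, 32, 48, None, None, None, 40, None, 49, 33, None, None, None, None, 34]
Rule: An internal node has at least one child.
Per-node child counts:
  node 2: 1 child(ren)
  node 7: 1 child(ren)
  node 31: 2 child(ren)
  node 24: 1 child(ren)
  node 12: 0 child(ren)
  node 45: 2 child(ren)
  node 32: 1 child(ren)
  node 40: 1 child(ren)
  node 33: 1 child(ren)
  node 34: 0 child(ren)
  node 48: 1 child(ren)
  node 49: 0 child(ren)
Matching nodes: [2, 7, 31, 24, 45, 32, 40, 33, 48]
Count of internal (non-leaf) nodes: 9


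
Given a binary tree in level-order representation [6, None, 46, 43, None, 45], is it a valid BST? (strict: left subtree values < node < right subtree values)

Level-order array: [6, None, 46, 43, None, 45]
Validate using subtree bounds (lo, hi): at each node, require lo < value < hi,
then recurse left with hi=value and right with lo=value.
Preorder trace (stopping at first violation):
  at node 6 with bounds (-inf, +inf): OK
  at node 46 with bounds (6, +inf): OK
  at node 43 with bounds (6, 46): OK
  at node 45 with bounds (6, 43): VIOLATION
Node 45 violates its bound: not (6 < 45 < 43).
Result: Not a valid BST


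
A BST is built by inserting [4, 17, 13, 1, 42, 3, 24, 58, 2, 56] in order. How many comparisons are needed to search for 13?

Search path for 13: 4 -> 17 -> 13
Found: True
Comparisons: 3


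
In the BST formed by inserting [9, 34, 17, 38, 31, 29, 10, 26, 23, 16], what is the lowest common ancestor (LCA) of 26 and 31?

Tree insertion order: [9, 34, 17, 38, 31, 29, 10, 26, 23, 16]
Tree (level-order array): [9, None, 34, 17, 38, 10, 31, None, None, None, 16, 29, None, None, None, 26, None, 23]
In a BST, the LCA of p=26, q=31 is the first node v on the
root-to-leaf path with p <= v <= q (go left if both < v, right if both > v).
Walk from root:
  at 9: both 26 and 31 > 9, go right
  at 34: both 26 and 31 < 34, go left
  at 17: both 26 and 31 > 17, go right
  at 31: 26 <= 31 <= 31, this is the LCA
LCA = 31


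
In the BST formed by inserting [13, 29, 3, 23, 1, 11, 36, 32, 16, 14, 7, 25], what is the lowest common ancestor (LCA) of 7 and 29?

Tree insertion order: [13, 29, 3, 23, 1, 11, 36, 32, 16, 14, 7, 25]
Tree (level-order array): [13, 3, 29, 1, 11, 23, 36, None, None, 7, None, 16, 25, 32, None, None, None, 14]
In a BST, the LCA of p=7, q=29 is the first node v on the
root-to-leaf path with p <= v <= q (go left if both < v, right if both > v).
Walk from root:
  at 13: 7 <= 13 <= 29, this is the LCA
LCA = 13


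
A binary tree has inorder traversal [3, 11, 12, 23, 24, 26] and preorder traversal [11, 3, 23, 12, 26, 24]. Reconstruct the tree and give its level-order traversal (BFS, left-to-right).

Inorder:  [3, 11, 12, 23, 24, 26]
Preorder: [11, 3, 23, 12, 26, 24]
Algorithm: preorder visits root first, so consume preorder in order;
for each root, split the current inorder slice at that value into
left-subtree inorder and right-subtree inorder, then recurse.
Recursive splits:
  root=11; inorder splits into left=[3], right=[12, 23, 24, 26]
  root=3; inorder splits into left=[], right=[]
  root=23; inorder splits into left=[12], right=[24, 26]
  root=12; inorder splits into left=[], right=[]
  root=26; inorder splits into left=[24], right=[]
  root=24; inorder splits into left=[], right=[]
Reconstructed level-order: [11, 3, 23, 12, 26, 24]


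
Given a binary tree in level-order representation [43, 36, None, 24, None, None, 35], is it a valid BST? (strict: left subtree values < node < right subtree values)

Level-order array: [43, 36, None, 24, None, None, 35]
Validate using subtree bounds (lo, hi): at each node, require lo < value < hi,
then recurse left with hi=value and right with lo=value.
Preorder trace (stopping at first violation):
  at node 43 with bounds (-inf, +inf): OK
  at node 36 with bounds (-inf, 43): OK
  at node 24 with bounds (-inf, 36): OK
  at node 35 with bounds (24, 36): OK
No violation found at any node.
Result: Valid BST


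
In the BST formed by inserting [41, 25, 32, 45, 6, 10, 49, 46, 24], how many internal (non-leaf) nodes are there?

Tree built from: [41, 25, 32, 45, 6, 10, 49, 46, 24]
Tree (level-order array): [41, 25, 45, 6, 32, None, 49, None, 10, None, None, 46, None, None, 24]
Rule: An internal node has at least one child.
Per-node child counts:
  node 41: 2 child(ren)
  node 25: 2 child(ren)
  node 6: 1 child(ren)
  node 10: 1 child(ren)
  node 24: 0 child(ren)
  node 32: 0 child(ren)
  node 45: 1 child(ren)
  node 49: 1 child(ren)
  node 46: 0 child(ren)
Matching nodes: [41, 25, 6, 10, 45, 49]
Count of internal (non-leaf) nodes: 6


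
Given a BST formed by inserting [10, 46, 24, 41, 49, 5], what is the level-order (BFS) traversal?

Tree insertion order: [10, 46, 24, 41, 49, 5]
Tree (level-order array): [10, 5, 46, None, None, 24, 49, None, 41]
BFS from the root, enqueuing left then right child of each popped node:
  queue [10] -> pop 10, enqueue [5, 46], visited so far: [10]
  queue [5, 46] -> pop 5, enqueue [none], visited so far: [10, 5]
  queue [46] -> pop 46, enqueue [24, 49], visited so far: [10, 5, 46]
  queue [24, 49] -> pop 24, enqueue [41], visited so far: [10, 5, 46, 24]
  queue [49, 41] -> pop 49, enqueue [none], visited so far: [10, 5, 46, 24, 49]
  queue [41] -> pop 41, enqueue [none], visited so far: [10, 5, 46, 24, 49, 41]
Result: [10, 5, 46, 24, 49, 41]


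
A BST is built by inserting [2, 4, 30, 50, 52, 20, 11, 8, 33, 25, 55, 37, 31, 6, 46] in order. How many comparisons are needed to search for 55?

Search path for 55: 2 -> 4 -> 30 -> 50 -> 52 -> 55
Found: True
Comparisons: 6


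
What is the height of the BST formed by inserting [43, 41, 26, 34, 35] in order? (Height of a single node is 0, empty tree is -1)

Insertion order: [43, 41, 26, 34, 35]
Tree (level-order array): [43, 41, None, 26, None, None, 34, None, 35]
Compute height bottom-up (empty subtree = -1):
  height(35) = 1 + max(-1, -1) = 0
  height(34) = 1 + max(-1, 0) = 1
  height(26) = 1 + max(-1, 1) = 2
  height(41) = 1 + max(2, -1) = 3
  height(43) = 1 + max(3, -1) = 4
Height = 4


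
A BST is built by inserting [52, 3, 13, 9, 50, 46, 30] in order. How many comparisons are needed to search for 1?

Search path for 1: 52 -> 3
Found: False
Comparisons: 2


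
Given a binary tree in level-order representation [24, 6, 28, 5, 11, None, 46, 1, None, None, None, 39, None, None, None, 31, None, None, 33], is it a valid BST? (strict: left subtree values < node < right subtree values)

Level-order array: [24, 6, 28, 5, 11, None, 46, 1, None, None, None, 39, None, None, None, 31, None, None, 33]
Validate using subtree bounds (lo, hi): at each node, require lo < value < hi,
then recurse left with hi=value and right with lo=value.
Preorder trace (stopping at first violation):
  at node 24 with bounds (-inf, +inf): OK
  at node 6 with bounds (-inf, 24): OK
  at node 5 with bounds (-inf, 6): OK
  at node 1 with bounds (-inf, 5): OK
  at node 11 with bounds (6, 24): OK
  at node 28 with bounds (24, +inf): OK
  at node 46 with bounds (28, +inf): OK
  at node 39 with bounds (28, 46): OK
  at node 31 with bounds (28, 39): OK
  at node 33 with bounds (31, 39): OK
No violation found at any node.
Result: Valid BST


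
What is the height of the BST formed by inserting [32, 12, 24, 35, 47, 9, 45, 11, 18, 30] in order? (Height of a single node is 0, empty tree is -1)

Insertion order: [32, 12, 24, 35, 47, 9, 45, 11, 18, 30]
Tree (level-order array): [32, 12, 35, 9, 24, None, 47, None, 11, 18, 30, 45]
Compute height bottom-up (empty subtree = -1):
  height(11) = 1 + max(-1, -1) = 0
  height(9) = 1 + max(-1, 0) = 1
  height(18) = 1 + max(-1, -1) = 0
  height(30) = 1 + max(-1, -1) = 0
  height(24) = 1 + max(0, 0) = 1
  height(12) = 1 + max(1, 1) = 2
  height(45) = 1 + max(-1, -1) = 0
  height(47) = 1 + max(0, -1) = 1
  height(35) = 1 + max(-1, 1) = 2
  height(32) = 1 + max(2, 2) = 3
Height = 3


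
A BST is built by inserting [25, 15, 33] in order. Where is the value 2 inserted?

Starting tree (level order): [25, 15, 33]
Insertion path: 25 -> 15
Result: insert 2 as left child of 15
Final tree (level order): [25, 15, 33, 2]


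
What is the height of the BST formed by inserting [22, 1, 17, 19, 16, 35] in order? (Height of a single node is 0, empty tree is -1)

Insertion order: [22, 1, 17, 19, 16, 35]
Tree (level-order array): [22, 1, 35, None, 17, None, None, 16, 19]
Compute height bottom-up (empty subtree = -1):
  height(16) = 1 + max(-1, -1) = 0
  height(19) = 1 + max(-1, -1) = 0
  height(17) = 1 + max(0, 0) = 1
  height(1) = 1 + max(-1, 1) = 2
  height(35) = 1 + max(-1, -1) = 0
  height(22) = 1 + max(2, 0) = 3
Height = 3


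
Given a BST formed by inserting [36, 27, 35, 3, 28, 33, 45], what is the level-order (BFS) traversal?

Tree insertion order: [36, 27, 35, 3, 28, 33, 45]
Tree (level-order array): [36, 27, 45, 3, 35, None, None, None, None, 28, None, None, 33]
BFS from the root, enqueuing left then right child of each popped node:
  queue [36] -> pop 36, enqueue [27, 45], visited so far: [36]
  queue [27, 45] -> pop 27, enqueue [3, 35], visited so far: [36, 27]
  queue [45, 3, 35] -> pop 45, enqueue [none], visited so far: [36, 27, 45]
  queue [3, 35] -> pop 3, enqueue [none], visited so far: [36, 27, 45, 3]
  queue [35] -> pop 35, enqueue [28], visited so far: [36, 27, 45, 3, 35]
  queue [28] -> pop 28, enqueue [33], visited so far: [36, 27, 45, 3, 35, 28]
  queue [33] -> pop 33, enqueue [none], visited so far: [36, 27, 45, 3, 35, 28, 33]
Result: [36, 27, 45, 3, 35, 28, 33]


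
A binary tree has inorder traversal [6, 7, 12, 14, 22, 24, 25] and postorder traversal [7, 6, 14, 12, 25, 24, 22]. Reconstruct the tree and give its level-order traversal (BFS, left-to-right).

Inorder:   [6, 7, 12, 14, 22, 24, 25]
Postorder: [7, 6, 14, 12, 25, 24, 22]
Algorithm: postorder visits root last, so walk postorder right-to-left;
each value is the root of the current inorder slice — split it at that
value, recurse on the right subtree first, then the left.
Recursive splits:
  root=22; inorder splits into left=[6, 7, 12, 14], right=[24, 25]
  root=24; inorder splits into left=[], right=[25]
  root=25; inorder splits into left=[], right=[]
  root=12; inorder splits into left=[6, 7], right=[14]
  root=14; inorder splits into left=[], right=[]
  root=6; inorder splits into left=[], right=[7]
  root=7; inorder splits into left=[], right=[]
Reconstructed level-order: [22, 12, 24, 6, 14, 25, 7]


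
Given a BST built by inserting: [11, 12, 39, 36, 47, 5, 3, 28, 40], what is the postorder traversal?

Tree insertion order: [11, 12, 39, 36, 47, 5, 3, 28, 40]
Tree (level-order array): [11, 5, 12, 3, None, None, 39, None, None, 36, 47, 28, None, 40]
Postorder traversal: [3, 5, 28, 36, 40, 47, 39, 12, 11]


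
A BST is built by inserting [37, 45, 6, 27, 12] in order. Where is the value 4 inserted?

Starting tree (level order): [37, 6, 45, None, 27, None, None, 12]
Insertion path: 37 -> 6
Result: insert 4 as left child of 6
Final tree (level order): [37, 6, 45, 4, 27, None, None, None, None, 12]


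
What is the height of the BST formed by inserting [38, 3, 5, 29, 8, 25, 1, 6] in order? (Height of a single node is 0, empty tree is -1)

Insertion order: [38, 3, 5, 29, 8, 25, 1, 6]
Tree (level-order array): [38, 3, None, 1, 5, None, None, None, 29, 8, None, 6, 25]
Compute height bottom-up (empty subtree = -1):
  height(1) = 1 + max(-1, -1) = 0
  height(6) = 1 + max(-1, -1) = 0
  height(25) = 1 + max(-1, -1) = 0
  height(8) = 1 + max(0, 0) = 1
  height(29) = 1 + max(1, -1) = 2
  height(5) = 1 + max(-1, 2) = 3
  height(3) = 1 + max(0, 3) = 4
  height(38) = 1 + max(4, -1) = 5
Height = 5


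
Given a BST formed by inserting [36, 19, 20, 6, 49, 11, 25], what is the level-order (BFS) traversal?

Tree insertion order: [36, 19, 20, 6, 49, 11, 25]
Tree (level-order array): [36, 19, 49, 6, 20, None, None, None, 11, None, 25]
BFS from the root, enqueuing left then right child of each popped node:
  queue [36] -> pop 36, enqueue [19, 49], visited so far: [36]
  queue [19, 49] -> pop 19, enqueue [6, 20], visited so far: [36, 19]
  queue [49, 6, 20] -> pop 49, enqueue [none], visited so far: [36, 19, 49]
  queue [6, 20] -> pop 6, enqueue [11], visited so far: [36, 19, 49, 6]
  queue [20, 11] -> pop 20, enqueue [25], visited so far: [36, 19, 49, 6, 20]
  queue [11, 25] -> pop 11, enqueue [none], visited so far: [36, 19, 49, 6, 20, 11]
  queue [25] -> pop 25, enqueue [none], visited so far: [36, 19, 49, 6, 20, 11, 25]
Result: [36, 19, 49, 6, 20, 11, 25]


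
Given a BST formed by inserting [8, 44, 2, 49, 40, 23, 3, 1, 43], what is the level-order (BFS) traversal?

Tree insertion order: [8, 44, 2, 49, 40, 23, 3, 1, 43]
Tree (level-order array): [8, 2, 44, 1, 3, 40, 49, None, None, None, None, 23, 43]
BFS from the root, enqueuing left then right child of each popped node:
  queue [8] -> pop 8, enqueue [2, 44], visited so far: [8]
  queue [2, 44] -> pop 2, enqueue [1, 3], visited so far: [8, 2]
  queue [44, 1, 3] -> pop 44, enqueue [40, 49], visited so far: [8, 2, 44]
  queue [1, 3, 40, 49] -> pop 1, enqueue [none], visited so far: [8, 2, 44, 1]
  queue [3, 40, 49] -> pop 3, enqueue [none], visited so far: [8, 2, 44, 1, 3]
  queue [40, 49] -> pop 40, enqueue [23, 43], visited so far: [8, 2, 44, 1, 3, 40]
  queue [49, 23, 43] -> pop 49, enqueue [none], visited so far: [8, 2, 44, 1, 3, 40, 49]
  queue [23, 43] -> pop 23, enqueue [none], visited so far: [8, 2, 44, 1, 3, 40, 49, 23]
  queue [43] -> pop 43, enqueue [none], visited so far: [8, 2, 44, 1, 3, 40, 49, 23, 43]
Result: [8, 2, 44, 1, 3, 40, 49, 23, 43]


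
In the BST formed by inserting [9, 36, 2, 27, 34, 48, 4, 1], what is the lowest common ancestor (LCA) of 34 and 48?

Tree insertion order: [9, 36, 2, 27, 34, 48, 4, 1]
Tree (level-order array): [9, 2, 36, 1, 4, 27, 48, None, None, None, None, None, 34]
In a BST, the LCA of p=34, q=48 is the first node v on the
root-to-leaf path with p <= v <= q (go left if both < v, right if both > v).
Walk from root:
  at 9: both 34 and 48 > 9, go right
  at 36: 34 <= 36 <= 48, this is the LCA
LCA = 36


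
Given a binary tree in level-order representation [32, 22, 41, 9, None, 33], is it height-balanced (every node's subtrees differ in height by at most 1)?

Tree (level-order array): [32, 22, 41, 9, None, 33]
Definition: a tree is height-balanced if, at every node, |h(left) - h(right)| <= 1 (empty subtree has height -1).
Bottom-up per-node check:
  node 9: h_left=-1, h_right=-1, diff=0 [OK], height=0
  node 22: h_left=0, h_right=-1, diff=1 [OK], height=1
  node 33: h_left=-1, h_right=-1, diff=0 [OK], height=0
  node 41: h_left=0, h_right=-1, diff=1 [OK], height=1
  node 32: h_left=1, h_right=1, diff=0 [OK], height=2
All nodes satisfy the balance condition.
Result: Balanced


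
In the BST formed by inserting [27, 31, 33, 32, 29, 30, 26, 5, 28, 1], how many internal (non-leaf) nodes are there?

Tree built from: [27, 31, 33, 32, 29, 30, 26, 5, 28, 1]
Tree (level-order array): [27, 26, 31, 5, None, 29, 33, 1, None, 28, 30, 32]
Rule: An internal node has at least one child.
Per-node child counts:
  node 27: 2 child(ren)
  node 26: 1 child(ren)
  node 5: 1 child(ren)
  node 1: 0 child(ren)
  node 31: 2 child(ren)
  node 29: 2 child(ren)
  node 28: 0 child(ren)
  node 30: 0 child(ren)
  node 33: 1 child(ren)
  node 32: 0 child(ren)
Matching nodes: [27, 26, 5, 31, 29, 33]
Count of internal (non-leaf) nodes: 6


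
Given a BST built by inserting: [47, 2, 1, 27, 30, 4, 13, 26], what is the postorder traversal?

Tree insertion order: [47, 2, 1, 27, 30, 4, 13, 26]
Tree (level-order array): [47, 2, None, 1, 27, None, None, 4, 30, None, 13, None, None, None, 26]
Postorder traversal: [1, 26, 13, 4, 30, 27, 2, 47]


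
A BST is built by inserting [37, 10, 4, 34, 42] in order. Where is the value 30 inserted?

Starting tree (level order): [37, 10, 42, 4, 34]
Insertion path: 37 -> 10 -> 34
Result: insert 30 as left child of 34
Final tree (level order): [37, 10, 42, 4, 34, None, None, None, None, 30]


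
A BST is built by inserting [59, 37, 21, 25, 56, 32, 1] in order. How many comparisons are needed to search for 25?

Search path for 25: 59 -> 37 -> 21 -> 25
Found: True
Comparisons: 4


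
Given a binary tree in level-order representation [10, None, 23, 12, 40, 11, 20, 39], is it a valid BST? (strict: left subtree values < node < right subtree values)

Level-order array: [10, None, 23, 12, 40, 11, 20, 39]
Validate using subtree bounds (lo, hi): at each node, require lo < value < hi,
then recurse left with hi=value and right with lo=value.
Preorder trace (stopping at first violation):
  at node 10 with bounds (-inf, +inf): OK
  at node 23 with bounds (10, +inf): OK
  at node 12 with bounds (10, 23): OK
  at node 11 with bounds (10, 12): OK
  at node 20 with bounds (12, 23): OK
  at node 40 with bounds (23, +inf): OK
  at node 39 with bounds (23, 40): OK
No violation found at any node.
Result: Valid BST


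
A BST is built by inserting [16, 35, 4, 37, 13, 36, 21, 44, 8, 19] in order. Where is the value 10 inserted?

Starting tree (level order): [16, 4, 35, None, 13, 21, 37, 8, None, 19, None, 36, 44]
Insertion path: 16 -> 4 -> 13 -> 8
Result: insert 10 as right child of 8
Final tree (level order): [16, 4, 35, None, 13, 21, 37, 8, None, 19, None, 36, 44, None, 10]


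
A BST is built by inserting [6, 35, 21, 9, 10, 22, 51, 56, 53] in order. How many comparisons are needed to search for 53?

Search path for 53: 6 -> 35 -> 51 -> 56 -> 53
Found: True
Comparisons: 5


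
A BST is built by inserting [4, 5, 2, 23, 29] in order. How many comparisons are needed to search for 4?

Search path for 4: 4
Found: True
Comparisons: 1


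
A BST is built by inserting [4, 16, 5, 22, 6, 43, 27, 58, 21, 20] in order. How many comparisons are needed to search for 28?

Search path for 28: 4 -> 16 -> 22 -> 43 -> 27
Found: False
Comparisons: 5


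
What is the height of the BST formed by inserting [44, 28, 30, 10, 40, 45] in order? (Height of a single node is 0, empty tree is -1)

Insertion order: [44, 28, 30, 10, 40, 45]
Tree (level-order array): [44, 28, 45, 10, 30, None, None, None, None, None, 40]
Compute height bottom-up (empty subtree = -1):
  height(10) = 1 + max(-1, -1) = 0
  height(40) = 1 + max(-1, -1) = 0
  height(30) = 1 + max(-1, 0) = 1
  height(28) = 1 + max(0, 1) = 2
  height(45) = 1 + max(-1, -1) = 0
  height(44) = 1 + max(2, 0) = 3
Height = 3


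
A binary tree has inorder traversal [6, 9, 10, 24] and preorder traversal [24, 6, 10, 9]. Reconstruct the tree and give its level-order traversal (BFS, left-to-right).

Inorder:  [6, 9, 10, 24]
Preorder: [24, 6, 10, 9]
Algorithm: preorder visits root first, so consume preorder in order;
for each root, split the current inorder slice at that value into
left-subtree inorder and right-subtree inorder, then recurse.
Recursive splits:
  root=24; inorder splits into left=[6, 9, 10], right=[]
  root=6; inorder splits into left=[], right=[9, 10]
  root=10; inorder splits into left=[9], right=[]
  root=9; inorder splits into left=[], right=[]
Reconstructed level-order: [24, 6, 10, 9]


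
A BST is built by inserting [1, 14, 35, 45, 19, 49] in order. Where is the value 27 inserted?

Starting tree (level order): [1, None, 14, None, 35, 19, 45, None, None, None, 49]
Insertion path: 1 -> 14 -> 35 -> 19
Result: insert 27 as right child of 19
Final tree (level order): [1, None, 14, None, 35, 19, 45, None, 27, None, 49]


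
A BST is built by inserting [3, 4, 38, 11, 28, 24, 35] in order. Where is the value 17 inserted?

Starting tree (level order): [3, None, 4, None, 38, 11, None, None, 28, 24, 35]
Insertion path: 3 -> 4 -> 38 -> 11 -> 28 -> 24
Result: insert 17 as left child of 24
Final tree (level order): [3, None, 4, None, 38, 11, None, None, 28, 24, 35, 17]


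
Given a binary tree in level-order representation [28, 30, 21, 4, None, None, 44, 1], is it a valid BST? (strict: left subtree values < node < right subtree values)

Level-order array: [28, 30, 21, 4, None, None, 44, 1]
Validate using subtree bounds (lo, hi): at each node, require lo < value < hi,
then recurse left with hi=value and right with lo=value.
Preorder trace (stopping at first violation):
  at node 28 with bounds (-inf, +inf): OK
  at node 30 with bounds (-inf, 28): VIOLATION
Node 30 violates its bound: not (-inf < 30 < 28).
Result: Not a valid BST


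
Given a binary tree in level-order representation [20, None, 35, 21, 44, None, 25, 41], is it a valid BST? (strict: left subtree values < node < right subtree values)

Level-order array: [20, None, 35, 21, 44, None, 25, 41]
Validate using subtree bounds (lo, hi): at each node, require lo < value < hi,
then recurse left with hi=value and right with lo=value.
Preorder trace (stopping at first violation):
  at node 20 with bounds (-inf, +inf): OK
  at node 35 with bounds (20, +inf): OK
  at node 21 with bounds (20, 35): OK
  at node 25 with bounds (21, 35): OK
  at node 44 with bounds (35, +inf): OK
  at node 41 with bounds (35, 44): OK
No violation found at any node.
Result: Valid BST


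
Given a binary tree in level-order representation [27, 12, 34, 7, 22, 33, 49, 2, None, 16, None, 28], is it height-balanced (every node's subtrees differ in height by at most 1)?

Tree (level-order array): [27, 12, 34, 7, 22, 33, 49, 2, None, 16, None, 28]
Definition: a tree is height-balanced if, at every node, |h(left) - h(right)| <= 1 (empty subtree has height -1).
Bottom-up per-node check:
  node 2: h_left=-1, h_right=-1, diff=0 [OK], height=0
  node 7: h_left=0, h_right=-1, diff=1 [OK], height=1
  node 16: h_left=-1, h_right=-1, diff=0 [OK], height=0
  node 22: h_left=0, h_right=-1, diff=1 [OK], height=1
  node 12: h_left=1, h_right=1, diff=0 [OK], height=2
  node 28: h_left=-1, h_right=-1, diff=0 [OK], height=0
  node 33: h_left=0, h_right=-1, diff=1 [OK], height=1
  node 49: h_left=-1, h_right=-1, diff=0 [OK], height=0
  node 34: h_left=1, h_right=0, diff=1 [OK], height=2
  node 27: h_left=2, h_right=2, diff=0 [OK], height=3
All nodes satisfy the balance condition.
Result: Balanced


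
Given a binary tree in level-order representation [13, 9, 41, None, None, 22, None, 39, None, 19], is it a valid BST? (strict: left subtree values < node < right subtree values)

Level-order array: [13, 9, 41, None, None, 22, None, 39, None, 19]
Validate using subtree bounds (lo, hi): at each node, require lo < value < hi,
then recurse left with hi=value and right with lo=value.
Preorder trace (stopping at first violation):
  at node 13 with bounds (-inf, +inf): OK
  at node 9 with bounds (-inf, 13): OK
  at node 41 with bounds (13, +inf): OK
  at node 22 with bounds (13, 41): OK
  at node 39 with bounds (13, 22): VIOLATION
Node 39 violates its bound: not (13 < 39 < 22).
Result: Not a valid BST


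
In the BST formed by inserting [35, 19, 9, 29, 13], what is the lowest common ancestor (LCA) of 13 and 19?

Tree insertion order: [35, 19, 9, 29, 13]
Tree (level-order array): [35, 19, None, 9, 29, None, 13]
In a BST, the LCA of p=13, q=19 is the first node v on the
root-to-leaf path with p <= v <= q (go left if both < v, right if both > v).
Walk from root:
  at 35: both 13 and 19 < 35, go left
  at 19: 13 <= 19 <= 19, this is the LCA
LCA = 19


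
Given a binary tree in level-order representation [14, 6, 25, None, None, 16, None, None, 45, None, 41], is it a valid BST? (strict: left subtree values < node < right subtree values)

Level-order array: [14, 6, 25, None, None, 16, None, None, 45, None, 41]
Validate using subtree bounds (lo, hi): at each node, require lo < value < hi,
then recurse left with hi=value and right with lo=value.
Preorder trace (stopping at first violation):
  at node 14 with bounds (-inf, +inf): OK
  at node 6 with bounds (-inf, 14): OK
  at node 25 with bounds (14, +inf): OK
  at node 16 with bounds (14, 25): OK
  at node 45 with bounds (16, 25): VIOLATION
Node 45 violates its bound: not (16 < 45 < 25).
Result: Not a valid BST


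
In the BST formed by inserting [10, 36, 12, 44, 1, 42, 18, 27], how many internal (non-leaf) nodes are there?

Tree built from: [10, 36, 12, 44, 1, 42, 18, 27]
Tree (level-order array): [10, 1, 36, None, None, 12, 44, None, 18, 42, None, None, 27]
Rule: An internal node has at least one child.
Per-node child counts:
  node 10: 2 child(ren)
  node 1: 0 child(ren)
  node 36: 2 child(ren)
  node 12: 1 child(ren)
  node 18: 1 child(ren)
  node 27: 0 child(ren)
  node 44: 1 child(ren)
  node 42: 0 child(ren)
Matching nodes: [10, 36, 12, 18, 44]
Count of internal (non-leaf) nodes: 5


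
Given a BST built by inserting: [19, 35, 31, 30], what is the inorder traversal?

Tree insertion order: [19, 35, 31, 30]
Tree (level-order array): [19, None, 35, 31, None, 30]
Inorder traversal: [19, 30, 31, 35]


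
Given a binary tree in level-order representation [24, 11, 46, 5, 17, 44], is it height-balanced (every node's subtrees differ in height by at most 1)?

Tree (level-order array): [24, 11, 46, 5, 17, 44]
Definition: a tree is height-balanced if, at every node, |h(left) - h(right)| <= 1 (empty subtree has height -1).
Bottom-up per-node check:
  node 5: h_left=-1, h_right=-1, diff=0 [OK], height=0
  node 17: h_left=-1, h_right=-1, diff=0 [OK], height=0
  node 11: h_left=0, h_right=0, diff=0 [OK], height=1
  node 44: h_left=-1, h_right=-1, diff=0 [OK], height=0
  node 46: h_left=0, h_right=-1, diff=1 [OK], height=1
  node 24: h_left=1, h_right=1, diff=0 [OK], height=2
All nodes satisfy the balance condition.
Result: Balanced


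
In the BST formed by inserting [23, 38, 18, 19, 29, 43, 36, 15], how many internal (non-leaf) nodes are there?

Tree built from: [23, 38, 18, 19, 29, 43, 36, 15]
Tree (level-order array): [23, 18, 38, 15, 19, 29, 43, None, None, None, None, None, 36]
Rule: An internal node has at least one child.
Per-node child counts:
  node 23: 2 child(ren)
  node 18: 2 child(ren)
  node 15: 0 child(ren)
  node 19: 0 child(ren)
  node 38: 2 child(ren)
  node 29: 1 child(ren)
  node 36: 0 child(ren)
  node 43: 0 child(ren)
Matching nodes: [23, 18, 38, 29]
Count of internal (non-leaf) nodes: 4


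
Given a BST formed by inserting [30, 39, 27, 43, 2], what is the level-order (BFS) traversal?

Tree insertion order: [30, 39, 27, 43, 2]
Tree (level-order array): [30, 27, 39, 2, None, None, 43]
BFS from the root, enqueuing left then right child of each popped node:
  queue [30] -> pop 30, enqueue [27, 39], visited so far: [30]
  queue [27, 39] -> pop 27, enqueue [2], visited so far: [30, 27]
  queue [39, 2] -> pop 39, enqueue [43], visited so far: [30, 27, 39]
  queue [2, 43] -> pop 2, enqueue [none], visited so far: [30, 27, 39, 2]
  queue [43] -> pop 43, enqueue [none], visited so far: [30, 27, 39, 2, 43]
Result: [30, 27, 39, 2, 43]


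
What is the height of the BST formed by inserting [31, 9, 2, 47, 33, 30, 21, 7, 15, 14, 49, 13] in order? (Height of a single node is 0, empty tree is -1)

Insertion order: [31, 9, 2, 47, 33, 30, 21, 7, 15, 14, 49, 13]
Tree (level-order array): [31, 9, 47, 2, 30, 33, 49, None, 7, 21, None, None, None, None, None, None, None, 15, None, 14, None, 13]
Compute height bottom-up (empty subtree = -1):
  height(7) = 1 + max(-1, -1) = 0
  height(2) = 1 + max(-1, 0) = 1
  height(13) = 1 + max(-1, -1) = 0
  height(14) = 1 + max(0, -1) = 1
  height(15) = 1 + max(1, -1) = 2
  height(21) = 1 + max(2, -1) = 3
  height(30) = 1 + max(3, -1) = 4
  height(9) = 1 + max(1, 4) = 5
  height(33) = 1 + max(-1, -1) = 0
  height(49) = 1 + max(-1, -1) = 0
  height(47) = 1 + max(0, 0) = 1
  height(31) = 1 + max(5, 1) = 6
Height = 6


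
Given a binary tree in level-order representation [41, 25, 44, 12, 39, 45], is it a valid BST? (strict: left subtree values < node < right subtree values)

Level-order array: [41, 25, 44, 12, 39, 45]
Validate using subtree bounds (lo, hi): at each node, require lo < value < hi,
then recurse left with hi=value and right with lo=value.
Preorder trace (stopping at first violation):
  at node 41 with bounds (-inf, +inf): OK
  at node 25 with bounds (-inf, 41): OK
  at node 12 with bounds (-inf, 25): OK
  at node 39 with bounds (25, 41): OK
  at node 44 with bounds (41, +inf): OK
  at node 45 with bounds (41, 44): VIOLATION
Node 45 violates its bound: not (41 < 45 < 44).
Result: Not a valid BST
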